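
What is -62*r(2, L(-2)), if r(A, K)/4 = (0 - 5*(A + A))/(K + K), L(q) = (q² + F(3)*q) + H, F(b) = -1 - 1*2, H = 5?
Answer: 496/3 ≈ 165.33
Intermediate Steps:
F(b) = -3 (F(b) = -1 - 2 = -3)
L(q) = 5 + q² - 3*q (L(q) = (q² - 3*q) + 5 = 5 + q² - 3*q)
r(A, K) = -20*A/K (r(A, K) = 4*((0 - 5*(A + A))/(K + K)) = 4*((0 - 10*A)/((2*K))) = 4*((0 - 10*A)*(1/(2*K))) = 4*((-10*A)*(1/(2*K))) = 4*(-5*A/K) = -20*A/K)
-62*r(2, L(-2)) = -(-1240)*2/(5 + (-2)² - 3*(-2)) = -(-1240)*2/(5 + 4 + 6) = -(-1240)*2/15 = -62*(-8/3) = 496/3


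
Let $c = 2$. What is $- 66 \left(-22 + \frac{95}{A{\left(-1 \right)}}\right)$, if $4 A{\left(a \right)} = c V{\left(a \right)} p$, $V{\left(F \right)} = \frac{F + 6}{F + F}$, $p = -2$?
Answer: $-1056$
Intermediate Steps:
$V{\left(F \right)} = \frac{6 + F}{2 F}$
$A{\left(a \right)} = - \frac{6 + a}{2 a}$ ($A{\left(a \right)} = \frac{2 \frac{6 + a}{2 a} \left(-2\right)}{4} = \frac{\frac{6 + a}{a} \left(-2\right)}{4} = \frac{\left(-2\right) \frac{1}{a} \left(6 + a\right)}{4} = - \frac{6 + a}{2 a}$)
$- 66 \left(-22 + \frac{95}{A{\left(-1 \right)}}\right) = - 66 \left(-22 + \frac{95}{\frac{1}{2} \frac{1}{-1} \left(-6 - -1\right)}\right) = - 66 \left(-22 + \frac{95}{\frac{1}{2} \left(-1\right) \left(-6 + 1\right)}\right) = - 66 \left(-22 + \frac{95}{\frac{1}{2} \left(-1\right) \left(-5\right)}\right) = - 66 \left(-22 + \frac{95}{\frac{5}{2}}\right) = - 66 \left(-22 + 95 \cdot \frac{2}{5}\right) = - 66 \left(-22 + 38\right) = \left(-66\right) 16 = -1056$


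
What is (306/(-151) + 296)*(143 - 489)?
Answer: -15358940/151 ≈ -1.0171e+5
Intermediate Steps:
(306/(-151) + 296)*(143 - 489) = (306*(-1/151) + 296)*(-346) = (-306/151 + 296)*(-346) = (44390/151)*(-346) = -15358940/151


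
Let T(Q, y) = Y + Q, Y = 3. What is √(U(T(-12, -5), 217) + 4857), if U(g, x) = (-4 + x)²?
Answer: √50226 ≈ 224.11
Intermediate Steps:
T(Q, y) = 3 + Q
√(U(T(-12, -5), 217) + 4857) = √((-4 + 217)² + 4857) = √(213² + 4857) = √(45369 + 4857) = √50226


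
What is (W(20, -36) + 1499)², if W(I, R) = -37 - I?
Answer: 2079364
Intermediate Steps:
(W(20, -36) + 1499)² = ((-37 - 1*20) + 1499)² = ((-37 - 20) + 1499)² = (-57 + 1499)² = 1442² = 2079364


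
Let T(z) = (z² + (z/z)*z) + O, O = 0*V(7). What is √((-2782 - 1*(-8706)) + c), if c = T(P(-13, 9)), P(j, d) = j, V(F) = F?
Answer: 8*√95 ≈ 77.974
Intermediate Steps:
O = 0 (O = 0*7 = 0)
T(z) = z + z² (T(z) = (z² + (z/z)*z) + 0 = (z² + 1*z) + 0 = (z² + z) + 0 = (z + z²) + 0 = z + z²)
c = 156 (c = -13*(1 - 13) = -13*(-12) = 156)
√((-2782 - 1*(-8706)) + c) = √((-2782 - 1*(-8706)) + 156) = √((-2782 + 8706) + 156) = √(5924 + 156) = √6080 = 8*√95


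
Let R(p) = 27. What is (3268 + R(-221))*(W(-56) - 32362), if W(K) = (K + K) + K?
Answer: -107186350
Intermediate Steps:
W(K) = 3*K (W(K) = 2*K + K = 3*K)
(3268 + R(-221))*(W(-56) - 32362) = (3268 + 27)*(3*(-56) - 32362) = 3295*(-168 - 32362) = 3295*(-32530) = -107186350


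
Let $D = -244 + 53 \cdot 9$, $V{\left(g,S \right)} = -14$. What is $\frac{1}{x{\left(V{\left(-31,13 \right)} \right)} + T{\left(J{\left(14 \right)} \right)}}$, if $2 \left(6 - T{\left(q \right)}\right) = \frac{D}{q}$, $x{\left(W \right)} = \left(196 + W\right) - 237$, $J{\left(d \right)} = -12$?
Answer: $- \frac{24}{943} \approx -0.025451$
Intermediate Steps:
$x{\left(W \right)} = -41 + W$
$D = 233$ ($D = -244 + 477 = 233$)
$T{\left(q \right)} = 6 - \frac{233}{2 q}$ ($T{\left(q \right)} = 6 - \frac{233 \frac{1}{q}}{2} = 6 - \frac{233}{2 q}$)
$\frac{1}{x{\left(V{\left(-31,13 \right)} \right)} + T{\left(J{\left(14 \right)} \right)}} = \frac{1}{\left(-41 - 14\right) - \left(-6 + \frac{233}{2 \left(-12\right)}\right)} = \frac{1}{-55 + \left(6 - - \frac{233}{24}\right)} = \frac{1}{-55 + \left(6 + \frac{233}{24}\right)} = \frac{1}{-55 + \frac{377}{24}} = \frac{1}{- \frac{943}{24}} = - \frac{24}{943}$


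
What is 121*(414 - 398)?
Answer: 1936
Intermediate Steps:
121*(414 - 398) = 121*16 = 1936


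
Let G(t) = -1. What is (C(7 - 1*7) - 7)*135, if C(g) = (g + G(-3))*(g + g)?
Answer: -945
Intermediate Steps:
C(g) = 2*g*(-1 + g) (C(g) = (g - 1)*(g + g) = (-1 + g)*(2*g) = 2*g*(-1 + g))
(C(7 - 1*7) - 7)*135 = (2*(7 - 1*7)*(-1 + (7 - 1*7)) - 7)*135 = (2*(7 - 7)*(-1 + (7 - 7)) - 7)*135 = (2*0*(-1 + 0) - 7)*135 = (2*0*(-1) - 7)*135 = (0 - 7)*135 = -7*135 = -945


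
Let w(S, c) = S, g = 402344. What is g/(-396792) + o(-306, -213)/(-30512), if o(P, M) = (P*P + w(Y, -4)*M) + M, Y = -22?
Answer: -6400648307/1513364688 ≈ -4.2294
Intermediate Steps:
o(P, M) = P² - 21*M (o(P, M) = (P*P - 22*M) + M = (P² - 22*M) + M = P² - 21*M)
g/(-396792) + o(-306, -213)/(-30512) = 402344/(-396792) + ((-306)² - 21*(-213))/(-30512) = 402344*(-1/396792) + (93636 + 4473)*(-1/30512) = -50293/49599 + 98109*(-1/30512) = -50293/49599 - 98109/30512 = -6400648307/1513364688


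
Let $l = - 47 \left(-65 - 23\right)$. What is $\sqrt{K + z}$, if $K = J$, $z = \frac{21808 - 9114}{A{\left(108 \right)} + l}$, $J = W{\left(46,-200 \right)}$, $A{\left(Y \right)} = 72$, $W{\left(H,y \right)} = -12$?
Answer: $\frac{i \sqrt{9941926}}{1052} \approx 2.9972 i$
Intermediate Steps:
$l = 4136$ ($l = \left(-47\right) \left(-88\right) = 4136$)
$J = -12$
$z = \frac{6347}{2104}$ ($z = \frac{21808 - 9114}{72 + 4136} = \frac{12694}{4208} = 12694 \cdot \frac{1}{4208} = \frac{6347}{2104} \approx 3.0166$)
$K = -12$
$\sqrt{K + z} = \sqrt{-12 + \frac{6347}{2104}} = \sqrt{- \frac{18901}{2104}} = \frac{i \sqrt{9941926}}{1052}$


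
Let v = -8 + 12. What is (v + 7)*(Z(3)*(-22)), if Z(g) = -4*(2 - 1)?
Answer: 968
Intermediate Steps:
Z(g) = -4 (Z(g) = -4*1 = -4)
v = 4
(v + 7)*(Z(3)*(-22)) = (4 + 7)*(-4*(-22)) = 11*88 = 968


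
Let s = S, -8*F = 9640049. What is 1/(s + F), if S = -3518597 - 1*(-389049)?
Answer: -8/34676433 ≈ -2.3070e-7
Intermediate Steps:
F = -9640049/8 (F = -⅛*9640049 = -9640049/8 ≈ -1.2050e+6)
S = -3129548 (S = -3518597 + 389049 = -3129548)
s = -3129548
1/(s + F) = 1/(-3129548 - 9640049/8) = 1/(-34676433/8) = -8/34676433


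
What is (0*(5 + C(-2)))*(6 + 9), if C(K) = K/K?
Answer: 0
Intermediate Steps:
C(K) = 1
(0*(5 + C(-2)))*(6 + 9) = (0*(5 + 1))*(6 + 9) = (0*6)*15 = 0*15 = 0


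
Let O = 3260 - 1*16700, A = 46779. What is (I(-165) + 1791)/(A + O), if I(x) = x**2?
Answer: 9672/11113 ≈ 0.87033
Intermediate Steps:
O = -13440 (O = 3260 - 16700 = -13440)
(I(-165) + 1791)/(A + O) = ((-165)**2 + 1791)/(46779 - 13440) = (27225 + 1791)/33339 = 29016*(1/33339) = 9672/11113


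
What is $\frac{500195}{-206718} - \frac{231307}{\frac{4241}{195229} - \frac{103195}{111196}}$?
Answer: $\frac{1037997834566353202879}{4067192033746842} \approx 2.5521 \cdot 10^{5}$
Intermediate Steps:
$\frac{500195}{-206718} - \frac{231307}{\frac{4241}{195229} - \frac{103195}{111196}} = 500195 \left(- \frac{1}{206718}\right) - \frac{231307}{4241 \cdot \frac{1}{195229} - \frac{103195}{111196}} = - \frac{500195}{206718} - \frac{231307}{\frac{4241}{195229} - \frac{103195}{111196}} = - \frac{500195}{206718} - \frac{231307}{- \frac{19675074419}{21708683884}} = - \frac{500195}{206718} - - \frac{5021370543156388}{19675074419} = - \frac{500195}{206718} + \frac{5021370543156388}{19675074419} = \frac{1037997834566353202879}{4067192033746842}$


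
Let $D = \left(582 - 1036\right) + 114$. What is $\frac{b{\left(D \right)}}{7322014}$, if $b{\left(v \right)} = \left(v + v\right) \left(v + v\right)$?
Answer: $\frac{231200}{3661007} \approx 0.063152$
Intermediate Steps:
$D = -340$ ($D = -454 + 114 = -340$)
$b{\left(v \right)} = 4 v^{2}$ ($b{\left(v \right)} = 2 v 2 v = 4 v^{2}$)
$\frac{b{\left(D \right)}}{7322014} = \frac{4 \left(-340\right)^{2}}{7322014} = 4 \cdot 115600 \cdot \frac{1}{7322014} = 462400 \cdot \frac{1}{7322014} = \frac{231200}{3661007}$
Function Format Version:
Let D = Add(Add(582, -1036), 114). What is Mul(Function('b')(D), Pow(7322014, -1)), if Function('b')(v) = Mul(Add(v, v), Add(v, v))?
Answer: Rational(231200, 3661007) ≈ 0.063152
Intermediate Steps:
D = -340 (D = Add(-454, 114) = -340)
Function('b')(v) = Mul(4, Pow(v, 2)) (Function('b')(v) = Mul(Mul(2, v), Mul(2, v)) = Mul(4, Pow(v, 2)))
Mul(Function('b')(D), Pow(7322014, -1)) = Mul(Mul(4, Pow(-340, 2)), Pow(7322014, -1)) = Mul(Mul(4, 115600), Rational(1, 7322014)) = Mul(462400, Rational(1, 7322014)) = Rational(231200, 3661007)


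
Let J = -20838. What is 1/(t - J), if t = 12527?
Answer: 1/33365 ≈ 2.9972e-5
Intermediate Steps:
1/(t - J) = 1/(12527 - 1*(-20838)) = 1/(12527 + 20838) = 1/33365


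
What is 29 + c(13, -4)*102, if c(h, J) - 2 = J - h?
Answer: -1501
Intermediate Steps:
c(h, J) = 2 + J - h (c(h, J) = 2 + (J - h) = 2 + J - h)
29 + c(13, -4)*102 = 29 + (2 - 4 - 1*13)*102 = 29 + (2 - 4 - 13)*102 = 29 - 15*102 = 29 - 1530 = -1501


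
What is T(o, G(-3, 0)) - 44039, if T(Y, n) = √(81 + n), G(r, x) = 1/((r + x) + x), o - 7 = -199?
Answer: -44039 + 11*√6/3 ≈ -44030.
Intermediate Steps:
o = -192 (o = 7 - 199 = -192)
G(r, x) = 1/(r + 2*x)
T(o, G(-3, 0)) - 44039 = √(81 + 1/(-3 + 2*0)) - 44039 = √(81 + 1/(-3 + 0)) - 44039 = √(81 + 1/(-3)) - 44039 = √(81 - ⅓) - 44039 = √(242/3) - 44039 = 11*√6/3 - 44039 = -44039 + 11*√6/3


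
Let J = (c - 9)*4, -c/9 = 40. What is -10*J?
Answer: 14760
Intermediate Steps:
c = -360 (c = -9*40 = -360)
J = -1476 (J = (-360 - 9)*4 = -369*4 = -1476)
-10*J = -10*(-1476) = 14760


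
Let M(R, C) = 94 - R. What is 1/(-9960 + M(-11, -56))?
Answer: -1/9855 ≈ -0.00010147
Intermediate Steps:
1/(-9960 + M(-11, -56)) = 1/(-9960 + (94 - 1*(-11))) = 1/(-9960 + (94 + 11)) = 1/(-9960 + 105) = 1/(-9855) = -1/9855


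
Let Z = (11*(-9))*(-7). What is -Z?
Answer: -693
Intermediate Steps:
Z = 693 (Z = -99*(-7) = 693)
-Z = -1*693 = -693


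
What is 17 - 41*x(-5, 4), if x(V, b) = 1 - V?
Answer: -229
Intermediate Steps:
17 - 41*x(-5, 4) = 17 - 41*(1 - 1*(-5)) = 17 - 41*(1 + 5) = 17 - 41*6 = 17 - 246 = -229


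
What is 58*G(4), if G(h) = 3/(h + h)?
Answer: 87/4 ≈ 21.750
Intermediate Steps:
G(h) = 3/(2*h) (G(h) = 3/((2*h)) = 3*(1/(2*h)) = 3/(2*h))
58*G(4) = 58*((3/2)/4) = 58*((3/2)*(¼)) = 58*(3/8) = 87/4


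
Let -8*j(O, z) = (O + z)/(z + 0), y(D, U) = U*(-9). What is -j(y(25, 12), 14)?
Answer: -47/56 ≈ -0.83929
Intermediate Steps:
y(D, U) = -9*U
j(O, z) = -(O + z)/(8*z) (j(O, z) = -(O + z)/(8*(z + 0)) = -(O + z)/(8*z))
-j(y(25, 12), 14) = -(-(-9)*12 - 1*14)/(8*14) = -(-1*(-108) - 14)/(8*14) = -(108 - 14)/(8*14) = -94/(8*14) = -1*47/56 = -47/56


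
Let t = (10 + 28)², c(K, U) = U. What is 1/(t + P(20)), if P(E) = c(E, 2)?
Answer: 1/1446 ≈ 0.00069156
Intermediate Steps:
P(E) = 2
t = 1444 (t = 38² = 1444)
1/(t + P(20)) = 1/(1444 + 2) = 1/1446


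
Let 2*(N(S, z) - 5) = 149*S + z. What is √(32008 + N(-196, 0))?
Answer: √17411 ≈ 131.95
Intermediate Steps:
N(S, z) = 5 + z/2 + 149*S/2 (N(S, z) = 5 + (149*S + z)/2 = 5 + (z + 149*S)/2 = 5 + (z/2 + 149*S/2) = 5 + z/2 + 149*S/2)
√(32008 + N(-196, 0)) = √(32008 + (5 + (½)*0 + (149/2)*(-196))) = √(32008 + (5 + 0 - 14602)) = √(32008 - 14597) = √17411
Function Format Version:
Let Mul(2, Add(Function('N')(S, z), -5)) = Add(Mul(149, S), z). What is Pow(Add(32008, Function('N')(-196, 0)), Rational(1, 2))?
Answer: Pow(17411, Rational(1, 2)) ≈ 131.95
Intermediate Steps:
Function('N')(S, z) = Add(5, Mul(Rational(1, 2), z), Mul(Rational(149, 2), S)) (Function('N')(S, z) = Add(5, Mul(Rational(1, 2), Add(Mul(149, S), z))) = Add(5, Mul(Rational(1, 2), Add(z, Mul(149, S)))) = Add(5, Add(Mul(Rational(1, 2), z), Mul(Rational(149, 2), S))) = Add(5, Mul(Rational(1, 2), z), Mul(Rational(149, 2), S)))
Pow(Add(32008, Function('N')(-196, 0)), Rational(1, 2)) = Pow(Add(32008, Add(5, Mul(Rational(1, 2), 0), Mul(Rational(149, 2), -196))), Rational(1, 2)) = Pow(Add(32008, Add(5, 0, -14602)), Rational(1, 2)) = Pow(Add(32008, -14597), Rational(1, 2)) = Pow(17411, Rational(1, 2))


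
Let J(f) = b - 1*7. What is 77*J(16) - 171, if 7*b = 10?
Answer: -600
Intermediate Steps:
b = 10/7 (b = (1/7)*10 = 10/7 ≈ 1.4286)
J(f) = -39/7 (J(f) = 10/7 - 1*7 = 10/7 - 7 = -39/7)
77*J(16) - 171 = 77*(-39/7) - 171 = -429 - 171 = -600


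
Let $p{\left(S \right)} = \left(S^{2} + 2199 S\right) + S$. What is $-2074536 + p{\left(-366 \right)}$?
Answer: $-2745780$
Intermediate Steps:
$p{\left(S \right)} = S^{2} + 2200 S$
$-2074536 + p{\left(-366 \right)} = -2074536 - 366 \left(2200 - 366\right) = -2074536 - 671244 = -2745780$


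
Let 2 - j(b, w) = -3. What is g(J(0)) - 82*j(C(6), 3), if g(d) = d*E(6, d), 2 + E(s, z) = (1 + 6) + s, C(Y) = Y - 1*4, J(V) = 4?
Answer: -366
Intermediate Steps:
C(Y) = -4 + Y (C(Y) = Y - 4 = -4 + Y)
j(b, w) = 5 (j(b, w) = 2 - 1*(-3) = 2 + 3 = 5)
E(s, z) = 5 + s (E(s, z) = -2 + ((1 + 6) + s) = -2 + (7 + s) = 5 + s)
g(d) = 11*d (g(d) = d*(5 + 6) = d*11 = 11*d)
g(J(0)) - 82*j(C(6), 3) = 11*4 - 82*5 = 44 - 410 = -366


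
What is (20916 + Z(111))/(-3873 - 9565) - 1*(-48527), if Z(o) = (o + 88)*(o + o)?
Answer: 326020366/6719 ≈ 48522.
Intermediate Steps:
Z(o) = 2*o*(88 + o) (Z(o) = (88 + o)*(2*o) = 2*o*(88 + o))
(20916 + Z(111))/(-3873 - 9565) - 1*(-48527) = (20916 + 2*111*(88 + 111))/(-3873 - 9565) - 1*(-48527) = (20916 + 2*111*199)/(-13438) + 48527 = (20916 + 44178)*(-1/13438) + 48527 = 65094*(-1/13438) + 48527 = -32547/6719 + 48527 = 326020366/6719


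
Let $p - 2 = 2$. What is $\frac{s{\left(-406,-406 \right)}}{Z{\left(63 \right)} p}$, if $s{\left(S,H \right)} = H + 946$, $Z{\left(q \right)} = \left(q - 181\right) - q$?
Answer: $- \frac{135}{181} \approx -0.74586$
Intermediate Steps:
$p = 4$ ($p = 2 + 2 = 4$)
$Z{\left(q \right)} = -181$ ($Z{\left(q \right)} = \left(-181 + q\right) - q = -181$)
$s{\left(S,H \right)} = 946 + H$
$\frac{s{\left(-406,-406 \right)}}{Z{\left(63 \right)} p} = \frac{946 - 406}{\left(-181\right) 4} = \frac{540}{-724} = 540 \left(- \frac{1}{724}\right) = - \frac{135}{181}$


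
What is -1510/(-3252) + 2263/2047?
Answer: 5225123/3328422 ≈ 1.5698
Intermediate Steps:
-1510/(-3252) + 2263/2047 = -1510*(-1/3252) + 2263*(1/2047) = 755/1626 + 2263/2047 = 5225123/3328422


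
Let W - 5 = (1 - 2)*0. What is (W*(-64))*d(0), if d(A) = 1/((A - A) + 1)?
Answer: -320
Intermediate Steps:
d(A) = 1 (d(A) = 1/(0 + 1) = 1/1 = 1)
W = 5 (W = 5 + (1 - 2)*0 = 5 - 1*0 = 5 + 0 = 5)
(W*(-64))*d(0) = (5*(-64))*1 = -320*1 = -320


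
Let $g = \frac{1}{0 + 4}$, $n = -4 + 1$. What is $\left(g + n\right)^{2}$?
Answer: $\frac{121}{16} \approx 7.5625$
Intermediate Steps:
$n = -3$
$g = \frac{1}{4} \approx 0.25$
$\left(g + n\right)^{2} = \left(\frac{1}{4} - 3\right)^{2} = \left(- \frac{11}{4}\right)^{2} = \frac{121}{16}$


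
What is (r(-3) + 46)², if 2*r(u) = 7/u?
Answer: 72361/36 ≈ 2010.0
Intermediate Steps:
r(u) = 7/(2*u) (r(u) = (7/u)/2 = 7/(2*u))
(r(-3) + 46)² = ((7/2)/(-3) + 46)² = ((7/2)*(-⅓) + 46)² = (-7/6 + 46)² = (269/6)² = 72361/36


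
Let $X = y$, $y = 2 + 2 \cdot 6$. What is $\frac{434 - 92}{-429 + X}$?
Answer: $- \frac{342}{415} \approx -0.8241$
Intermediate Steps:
$y = 14$ ($y = 2 + 12 = 14$)
$X = 14$
$\frac{434 - 92}{-429 + X} = \frac{434 - 92}{-429 + 14} = \frac{342}{-415} = 342 \left(- \frac{1}{415}\right) = - \frac{342}{415}$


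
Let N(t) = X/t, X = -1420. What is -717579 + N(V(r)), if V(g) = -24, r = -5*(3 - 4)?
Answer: -4305119/6 ≈ -7.1752e+5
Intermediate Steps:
r = 5 (r = -5*(-1) = 5)
N(t) = -1420/t
-717579 + N(V(r)) = -717579 - 1420/(-24) = -717579 - 1420*(-1/24) = -717579 + 355/6 = -4305119/6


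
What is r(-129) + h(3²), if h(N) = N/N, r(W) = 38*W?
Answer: -4901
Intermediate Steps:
h(N) = 1
r(-129) + h(3²) = 38*(-129) + 1 = -4902 + 1 = -4901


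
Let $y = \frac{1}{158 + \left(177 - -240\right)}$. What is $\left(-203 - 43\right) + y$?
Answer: $- \frac{141449}{575} \approx -246.0$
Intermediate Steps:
$y = \frac{1}{575}$ ($y = \frac{1}{158 + \left(177 + 240\right)} = \frac{1}{158 + 417} = \frac{1}{575} \approx 0.0017391$)
$\left(-203 - 43\right) + y = \left(-203 - 43\right) + \frac{1}{575} = -246 + \frac{1}{575} = - \frac{141449}{575}$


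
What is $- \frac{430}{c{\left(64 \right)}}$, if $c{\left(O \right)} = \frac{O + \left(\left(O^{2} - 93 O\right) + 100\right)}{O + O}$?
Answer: $\frac{13760}{423} \approx 32.53$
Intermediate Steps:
$c{\left(O \right)} = \frac{100 + O^{2} - 92 O}{2 O}$ ($c{\left(O \right)} = \frac{O + \left(100 + O^{2} - 93 O\right)}{2 O} = \left(100 + O^{2} - 92 O\right) \frac{1}{2 O} = \frac{100 + O^{2} - 92 O}{2 O}$)
$- \frac{430}{c{\left(64 \right)}} = - \frac{430}{-46 + \frac{1}{2} \cdot 64 + \frac{50}{64}} = - \frac{430}{-46 + 32 + 50 \cdot \frac{1}{64}} = - \frac{430}{-46 + 32 + \frac{25}{32}} = - \frac{430}{- \frac{423}{32}} = \left(-430\right) \left(- \frac{32}{423}\right) = \frac{13760}{423}$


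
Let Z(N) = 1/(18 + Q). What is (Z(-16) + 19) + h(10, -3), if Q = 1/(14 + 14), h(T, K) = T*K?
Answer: -5527/505 ≈ -10.945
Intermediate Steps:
h(T, K) = K*T
Q = 1/28 ≈ 0.035714
Z(N) = 28/505 (Z(N) = 1/(18 + 1/28) = 1/(505/28) = 28/505)
(Z(-16) + 19) + h(10, -3) = (28/505 + 19) - 3*10 = 9623/505 - 30 = -5527/505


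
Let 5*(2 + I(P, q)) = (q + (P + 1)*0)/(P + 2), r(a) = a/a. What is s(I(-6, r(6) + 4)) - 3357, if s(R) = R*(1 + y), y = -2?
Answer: -13419/4 ≈ -3354.8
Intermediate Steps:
r(a) = 1
I(P, q) = -2 + q/(5*(2 + P)) (I(P, q) = -2 + ((q + (P + 1)*0)/(P + 2))/5 = -2 + ((q + (1 + P)*0)/(2 + P))/5 = -2 + ((q + 0)/(2 + P))/5 = -2 + (q/(2 + P))/5 = -2 + q/(5*(2 + P)))
s(R) = -R (s(R) = R*(1 - 2) = R*(-1) = -R)
s(I(-6, r(6) + 4)) - 3357 = -(-20 + (1 + 4) - 10*(-6))/(5*(2 - 6)) - 3357 = -(-20 + 5 + 60)/(5*(-4)) - 3357 = -(-1)*45/(5*4) - 3357 = -1*(-9/4) - 3357 = 9/4 - 3357 = -13419/4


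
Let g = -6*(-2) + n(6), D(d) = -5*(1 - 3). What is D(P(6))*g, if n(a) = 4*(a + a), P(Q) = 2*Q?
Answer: 600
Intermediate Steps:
n(a) = 8*a (n(a) = 4*(2*a) = 8*a)
D(d) = 10 (D(d) = -5*(-2) = 10)
g = 60 (g = -6*(-2) + 8*6 = 12 + 48 = 60)
D(P(6))*g = 10*60 = 600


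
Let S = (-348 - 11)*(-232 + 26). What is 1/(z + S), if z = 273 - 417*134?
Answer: 1/18349 ≈ 5.4499e-5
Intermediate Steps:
S = 73954 (S = -359*(-206) = 73954)
z = -55605 (z = 273 - 55878 = -55605)
1/(z + S) = 1/(-55605 + 73954) = 1/18349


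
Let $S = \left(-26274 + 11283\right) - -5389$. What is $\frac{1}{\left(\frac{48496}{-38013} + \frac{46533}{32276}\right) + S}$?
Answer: $- \frac{1226907588}{11780563057943} \approx -0.00010415$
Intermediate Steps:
$S = -9602$ ($S = -14991 + 5389 = -9602$)
$\frac{1}{\left(\frac{48496}{-38013} + \frac{46533}{32276}\right) + S} = \frac{1}{\left(\frac{48496}{-38013} + \frac{46533}{32276}\right) - 9602} = \frac{1}{\left(48496 \left(- \frac{1}{38013}\right) + 46533 \cdot \frac{1}{32276}\right) - 9602} = \frac{1}{\left(- \frac{48496}{38013} + \frac{46533}{32276}\right) - 9602} = \frac{1}{\frac{203602033}{1226907588} - 9602} = \frac{1}{- \frac{11780563057943}{1226907588}} = - \frac{1226907588}{11780563057943}$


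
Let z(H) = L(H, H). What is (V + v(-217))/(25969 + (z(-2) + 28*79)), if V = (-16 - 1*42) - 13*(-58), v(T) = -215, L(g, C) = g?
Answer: 481/28179 ≈ 0.017069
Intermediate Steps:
z(H) = H
V = 696 (V = (-16 - 42) + 754 = -58 + 754 = 696)
(V + v(-217))/(25969 + (z(-2) + 28*79)) = (696 - 215)/(25969 + (-2 + 28*79)) = 481/(25969 + (-2 + 2212)) = 481/(25969 + 2210) = 481/28179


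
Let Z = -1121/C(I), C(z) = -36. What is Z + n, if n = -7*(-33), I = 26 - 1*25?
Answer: 9437/36 ≈ 262.14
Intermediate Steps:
I = 1 (I = 26 - 25 = 1)
n = 231
Z = 1121/36 (Z = -1121/(-36) = -1121*(-1/36) = 1121/36 ≈ 31.139)
Z + n = 1121/36 + 231 = 9437/36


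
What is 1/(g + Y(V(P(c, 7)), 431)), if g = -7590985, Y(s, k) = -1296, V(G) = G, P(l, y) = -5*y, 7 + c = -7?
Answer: -1/7592281 ≈ -1.3171e-7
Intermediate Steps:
c = -14 (c = -7 - 7 = -14)
1/(g + Y(V(P(c, 7)), 431)) = 1/(-7590985 - 1296) = 1/(-7592281) = -1/7592281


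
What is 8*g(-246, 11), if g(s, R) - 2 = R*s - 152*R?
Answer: -35008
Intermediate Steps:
g(s, R) = 2 - 152*R + R*s (g(s, R) = 2 + (R*s - 152*R) = 2 + (-152*R + R*s) = 2 - 152*R + R*s)
8*g(-246, 11) = 8*(2 - 152*11 + 11*(-246)) = 8*(2 - 1672 - 2706) = 8*(-4376) = -35008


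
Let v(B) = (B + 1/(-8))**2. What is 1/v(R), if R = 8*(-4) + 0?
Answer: 64/66049 ≈ 0.00096898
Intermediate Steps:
R = -32 (R = -32 + 0 = -32)
v(B) = (-1/8 + B)**2 (v(B) = (B - 1/8)**2 = (-1/8 + B)**2)
1/v(R) = 1/((-1 + 8*(-32))**2/64) = 1/((-1 - 256)**2/64) = 1/((1/64)*(-257)**2) = 1/((1/64)*66049) = 1/(66049/64) = 64/66049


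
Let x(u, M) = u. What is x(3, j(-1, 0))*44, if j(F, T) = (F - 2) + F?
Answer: 132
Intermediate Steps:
j(F, T) = -2 + 2*F (j(F, T) = (-2 + F) + F = -2 + 2*F)
x(3, j(-1, 0))*44 = 3*44 = 132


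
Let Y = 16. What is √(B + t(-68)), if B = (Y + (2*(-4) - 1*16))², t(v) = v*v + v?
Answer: 2*√1155 ≈ 67.971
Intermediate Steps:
t(v) = v + v² (t(v) = v² + v = v + v²)
B = 64 (B = (16 + (2*(-4) - 1*16))² = (16 + (-8 - 16))² = (16 - 24)² = (-8)² = 64)
√(B + t(-68)) = √(64 - 68*(1 - 68)) = √(64 - 68*(-67)) = √(64 + 4556) = √4620 = 2*√1155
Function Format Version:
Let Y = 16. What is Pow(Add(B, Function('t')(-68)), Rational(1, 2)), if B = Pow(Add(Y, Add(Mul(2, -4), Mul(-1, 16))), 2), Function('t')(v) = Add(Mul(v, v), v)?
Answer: Mul(2, Pow(1155, Rational(1, 2))) ≈ 67.971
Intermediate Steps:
Function('t')(v) = Add(v, Pow(v, 2)) (Function('t')(v) = Add(Pow(v, 2), v) = Add(v, Pow(v, 2)))
B = 64 (B = Pow(Add(16, Add(Mul(2, -4), Mul(-1, 16))), 2) = Pow(Add(16, Add(-8, -16)), 2) = Pow(Add(16, -24), 2) = Pow(-8, 2) = 64)
Pow(Add(B, Function('t')(-68)), Rational(1, 2)) = Pow(Add(64, Mul(-68, Add(1, -68))), Rational(1, 2)) = Pow(Add(64, Mul(-68, -67)), Rational(1, 2)) = Pow(Add(64, 4556), Rational(1, 2)) = Pow(4620, Rational(1, 2)) = Mul(2, Pow(1155, Rational(1, 2)))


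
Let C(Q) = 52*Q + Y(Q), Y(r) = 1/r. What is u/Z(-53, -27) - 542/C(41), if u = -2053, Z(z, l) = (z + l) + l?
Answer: 177081135/9353191 ≈ 18.933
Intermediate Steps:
Z(z, l) = z + 2*l (Z(z, l) = (l + z) + l = z + 2*l)
C(Q) = 1/Q + 52*Q (C(Q) = 52*Q + 1/Q = 1/Q + 52*Q)
u/Z(-53, -27) - 542/C(41) = -2053/(-53 + 2*(-27)) - 542/(1/41 + 52*41) = -2053/(-53 - 54) - 542/(1/41 + 2132) = -2053/(-107) - 542/87413/41 = -2053*(-1/107) - 542*41/87413 = 2053/107 - 22222/87413 = 177081135/9353191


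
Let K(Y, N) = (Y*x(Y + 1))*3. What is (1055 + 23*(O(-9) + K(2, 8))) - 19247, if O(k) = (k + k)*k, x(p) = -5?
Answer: -15156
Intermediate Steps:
K(Y, N) = -15*Y (K(Y, N) = (Y*(-5))*3 = -5*Y*3 = -15*Y)
O(k) = 2*k**2 (O(k) = (2*k)*k = 2*k**2)
(1055 + 23*(O(-9) + K(2, 8))) - 19247 = (1055 + 23*(2*(-9)**2 - 15*2)) - 19247 = (1055 + 23*(2*81 - 30)) - 19247 = (1055 + 23*(162 - 30)) - 19247 = (1055 + 23*132) - 19247 = (1055 + 3036) - 19247 = 4091 - 19247 = -15156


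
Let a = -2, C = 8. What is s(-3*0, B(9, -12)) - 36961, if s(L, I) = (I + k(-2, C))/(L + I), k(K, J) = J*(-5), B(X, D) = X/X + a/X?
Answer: -259080/7 ≈ -37011.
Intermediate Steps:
B(X, D) = 1 - 2/X (B(X, D) = X/X - 2/X = 1 - 2/X)
k(K, J) = -5*J
s(L, I) = (-40 + I)/(I + L) (s(L, I) = (I - 5*8)/(L + I) = (I - 40)/(I + L) = (-40 + I)/(I + L))
s(-3*0, B(9, -12)) - 36961 = (-40 + (-2 + 9)/9)/((-2 + 9)/9 - 3*0) - 36961 = (-40 + (1/9)*7)/((1/9)*7 + 0) - 36961 = (-40 + 7/9)/(7/9 + 0) - 36961 = -353/9/(7/9) - 36961 = (9/7)*(-353/9) - 36961 = -353/7 - 36961 = -259080/7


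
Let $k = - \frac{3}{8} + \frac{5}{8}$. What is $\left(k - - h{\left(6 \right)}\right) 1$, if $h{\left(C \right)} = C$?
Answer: $\frac{25}{4} \approx 6.25$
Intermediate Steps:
$k = \frac{1}{4}$ ($k = \left(-3\right) \frac{1}{8} + 5 \cdot \frac{1}{8} = - \frac{3}{8} + \frac{5}{8} = \frac{1}{4} \approx 0.25$)
$\left(k - - h{\left(6 \right)}\right) 1 = \left(\frac{1}{4} + \left(6 - 0\right)\right) 1 = \left(\frac{1}{4} + \left(6 + 0\right)\right) 1 = \left(\frac{1}{4} + 6\right) 1 = \frac{25}{4} \cdot 1 = \frac{25}{4}$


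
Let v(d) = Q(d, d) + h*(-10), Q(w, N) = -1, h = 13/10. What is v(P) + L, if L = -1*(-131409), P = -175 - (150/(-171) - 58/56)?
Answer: 131395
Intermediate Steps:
h = 13/10 (h = 13*(⅒) = 13/10 ≈ 1.3000)
P = -276247/1596 (P = -175 - (150*(-1/171) - 58*1/56) = -175 - (-50/57 - 29/28) = -175 - 1*(-3053/1596) = -175 + 3053/1596 = -276247/1596 ≈ -173.09)
v(d) = -14 (v(d) = -1 + (13/10)*(-10) = -1 - 13 = -14)
L = 131409
v(P) + L = -14 + 131409 = 131395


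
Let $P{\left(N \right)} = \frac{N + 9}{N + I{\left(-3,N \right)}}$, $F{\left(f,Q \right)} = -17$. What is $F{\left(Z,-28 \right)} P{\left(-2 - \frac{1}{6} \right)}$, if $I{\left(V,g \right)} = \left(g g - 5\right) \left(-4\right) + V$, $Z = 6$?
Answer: $\frac{2091}{71} \approx 29.451$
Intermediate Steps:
$I{\left(V,g \right)} = 20 + V - 4 g^{2}$ ($I{\left(V,g \right)} = \left(g^{2} - 5\right) \left(-4\right) + V = \left(-5 + g^{2}\right) \left(-4\right) + V = \left(20 - 4 g^{2}\right) + V = 20 + V - 4 g^{2}$)
$P{\left(N \right)} = \frac{9 + N}{17 + N - 4 N^{2}}$ ($P{\left(N \right)} = \frac{N + 9}{N - \left(-17 + 4 N^{2}\right)} = \frac{9 + N}{N - \left(-17 + 4 N^{2}\right)} = \frac{9 + N}{17 + N - 4 N^{2}}$)
$F{\left(Z,-28 \right)} P{\left(-2 - \frac{1}{6} \right)} = - 17 \frac{9 - \frac{13}{6}}{17 - \frac{13}{6} - 4 \left(-2 - \frac{1}{6}\right)^{2}} = - 17 \frac{9 - \frac{13}{6}}{17 - \frac{13}{6} - 4 \left(- \frac{13}{6}\right)^{2}} = - 17 \frac{1}{17 - \frac{13}{6} - \frac{169}{9}} \cdot \frac{41}{6} = - 17 \frac{1}{- \frac{71}{18}} \cdot \frac{41}{6} = - 17 \left(\left(- \frac{18}{71}\right) \frac{41}{6}\right) = \left(-17\right) \left(- \frac{123}{71}\right) = \frac{2091}{71}$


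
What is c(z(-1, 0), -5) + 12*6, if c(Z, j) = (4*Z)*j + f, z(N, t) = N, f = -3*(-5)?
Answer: 107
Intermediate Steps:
f = 15
c(Z, j) = 15 + 4*Z*j (c(Z, j) = (4*Z)*j + 15 = 4*Z*j + 15 = 15 + 4*Z*j)
c(z(-1, 0), -5) + 12*6 = (15 + 4*(-1)*(-5)) + 12*6 = (15 + 20) + 72 = 35 + 72 = 107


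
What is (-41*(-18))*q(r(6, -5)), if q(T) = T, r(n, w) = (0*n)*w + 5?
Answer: 3690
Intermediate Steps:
r(n, w) = 5 (r(n, w) = 0*w + 5 = 0 + 5 = 5)
(-41*(-18))*q(r(6, -5)) = -41*(-18)*5 = 738*5 = 3690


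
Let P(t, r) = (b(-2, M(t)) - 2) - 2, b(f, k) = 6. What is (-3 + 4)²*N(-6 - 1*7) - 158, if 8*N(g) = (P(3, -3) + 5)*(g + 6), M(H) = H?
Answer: -1313/8 ≈ -164.13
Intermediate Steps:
P(t, r) = 2 (P(t, r) = (6 - 2) - 2 = 4 - 2 = 2)
N(g) = 21/4 + 7*g/8 (N(g) = ((2 + 5)*(g + 6))/8 = (7*(6 + g))/8 = (42 + 7*g)/8 = 21/4 + 7*g/8)
(-3 + 4)²*N(-6 - 1*7) - 158 = (-3 + 4)²*(21/4 + 7*(-6 - 1*7)/8) - 158 = 1²*(21/4 + 7*(-6 - 7)/8) - 158 = 1*(21/4 + (7/8)*(-13)) - 158 = 1*(21/4 - 91/8) - 158 = 1*(-49/8) - 158 = -49/8 - 158 = -1313/8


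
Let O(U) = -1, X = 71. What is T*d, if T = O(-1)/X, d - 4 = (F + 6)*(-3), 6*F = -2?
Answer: 13/71 ≈ 0.18310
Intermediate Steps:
F = -⅓ (F = (⅙)*(-2) = -⅓ ≈ -0.33333)
d = -13 (d = 4 + (-⅓ + 6)*(-3) = 4 + (17/3)*(-3) = 4 - 17 = -13)
T = -1/71 ≈ -0.014085
T*d = -1/71*(-13) = 13/71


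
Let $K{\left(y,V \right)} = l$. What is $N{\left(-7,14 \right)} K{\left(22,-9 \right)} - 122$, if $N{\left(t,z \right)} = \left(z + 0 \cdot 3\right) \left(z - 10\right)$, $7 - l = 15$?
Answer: $-570$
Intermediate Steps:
$l = -8$ ($l = 7 - 15 = -8$)
$K{\left(y,V \right)} = -8$
$N{\left(t,z \right)} = z \left(-10 + z\right)$ ($N{\left(t,z \right)} = \left(z + 0\right) \left(-10 + z\right) = z \left(-10 + z\right)$)
$N{\left(-7,14 \right)} K{\left(22,-9 \right)} - 122 = 14 \left(-10 + 14\right) \left(-8\right) - 122 = 14 \cdot 4 \left(-8\right) - 122 = 56 \left(-8\right) - 122 = -448 - 122 = -570$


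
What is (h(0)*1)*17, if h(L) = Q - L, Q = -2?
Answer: -34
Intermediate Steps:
h(L) = -2 - L
(h(0)*1)*17 = ((-2 - 1*0)*1)*17 = ((-2 + 0)*1)*17 = -2*1*17 = -2*17 = -34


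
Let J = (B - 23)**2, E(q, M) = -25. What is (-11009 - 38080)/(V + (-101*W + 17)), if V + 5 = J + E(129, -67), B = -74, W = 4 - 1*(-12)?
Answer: -49089/7780 ≈ -6.3096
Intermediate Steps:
W = 16 (W = 4 + 12 = 16)
J = 9409 (J = (-74 - 23)**2 = (-97)**2 = 9409)
V = 9379 (V = -5 + (9409 - 25) = -5 + 9384 = 9379)
(-11009 - 38080)/(V + (-101*W + 17)) = (-11009 - 38080)/(9379 + (-101*16 + 17)) = -49089/(9379 + (-1616 + 17)) = -49089/(9379 - 1599) = -49089/7780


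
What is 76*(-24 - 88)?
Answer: -8512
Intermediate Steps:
76*(-24 - 88) = 76*(-112) = -8512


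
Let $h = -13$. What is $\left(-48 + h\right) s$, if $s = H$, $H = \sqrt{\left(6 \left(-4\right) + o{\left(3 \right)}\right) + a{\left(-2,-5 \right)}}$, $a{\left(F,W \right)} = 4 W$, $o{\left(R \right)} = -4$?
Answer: $- 244 i \sqrt{3} \approx - 422.62 i$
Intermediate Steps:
$H = 4 i \sqrt{3}$ ($H = \sqrt{\left(6 \left(-4\right) - 4\right) + 4 \left(-5\right)} = \sqrt{\left(-24 - 4\right) - 20} = \sqrt{-28 - 20} = \sqrt{-48} = 4 i \sqrt{3} \approx 6.9282 i$)
$s = 4 i \sqrt{3} \approx 6.9282 i$
$\left(-48 + h\right) s = \left(-48 - 13\right) 4 i \sqrt{3} = - 61 \cdot 4 i \sqrt{3} = - 244 i \sqrt{3}$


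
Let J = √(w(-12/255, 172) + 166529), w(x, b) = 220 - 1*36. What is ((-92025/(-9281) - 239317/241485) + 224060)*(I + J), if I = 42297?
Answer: 7080352372670653652/747074095 + 502188266733148*√166713/2241222285 ≈ 9.5689e+9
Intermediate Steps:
w(x, b) = 184 (w(x, b) = 220 - 36 = 184)
J = √166713 (J = √(184 + 166529) = √166713 ≈ 408.31)
((-92025/(-9281) - 239317/241485) + 224060)*(I + J) = ((-92025/(-9281) - 239317/241485) + 224060)*(42297 + √166713) = ((-92025*(-1/9281) - 239317*1/241485) + 224060)*(42297 + √166713) = ((92025/9281 - 239317/241485) + 224060)*(42297 + √166713) = (20001556048/2241222285 + 224060)*(42297 + √166713) = 502188266733148*(42297 + √166713)/2241222285 = 7080352372670653652/747074095 + 502188266733148*√166713/2241222285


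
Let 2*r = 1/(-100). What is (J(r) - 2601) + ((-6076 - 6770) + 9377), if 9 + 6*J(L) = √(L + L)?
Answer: -12143/2 + I/60 ≈ -6071.5 + 0.016667*I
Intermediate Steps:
r = -1/200 (r = (½)/(-100) = (½)*(-1/100) = -1/200 ≈ -0.0050000)
J(L) = -3/2 + √2*√L/6 (J(L) = -3/2 + √(L + L)/6 = -3/2 + √(2*L)/6 = -3/2 + (√2*√L)/6 = -3/2 + √2*√L/6)
(J(r) - 2601) + ((-6076 - 6770) + 9377) = ((-3/2 + √2*√(-1/200)/6) - 2601) + ((-6076 - 6770) + 9377) = ((-3/2 + √2*(I*√2/20)/6) - 2601) + (-12846 + 9377) = ((-3/2 + I/60) - 2601) - 3469 = (-5205/2 + I/60) - 3469 = -12143/2 + I/60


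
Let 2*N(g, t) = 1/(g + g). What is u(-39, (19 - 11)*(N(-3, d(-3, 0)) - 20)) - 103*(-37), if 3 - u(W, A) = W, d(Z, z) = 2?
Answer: 3853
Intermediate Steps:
N(g, t) = 1/(4*g) (N(g, t) = 1/(2*(g + g)) = 1/(2*((2*g))) = (1/(2*g))/2 = 1/(4*g))
u(W, A) = 3 - W
u(-39, (19 - 11)*(N(-3, d(-3, 0)) - 20)) - 103*(-37) = (3 - 1*(-39)) - 103*(-37) = (3 + 39) + 3811 = 42 + 3811 = 3853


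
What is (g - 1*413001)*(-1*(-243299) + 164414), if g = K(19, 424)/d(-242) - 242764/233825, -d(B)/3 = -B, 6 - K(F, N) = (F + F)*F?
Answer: -14292338226575295841/84878475 ≈ -1.6839e+11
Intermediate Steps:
K(F, N) = 6 - 2*F² (K(F, N) = 6 - (F + F)*F = 6 - 2*F*F = 6 - 2*F²)
d(B) = 3*B (d(B) = -(-3)*B = 3*B)
g = -4413982/84878475 (g = (6 - 2*19²)/((3*(-242))) - 242764/233825 = (6 - 2*361)/(-726) - 242764*1/233825 = (6 - 722)*(-1/726) - 242764/233825 = -716*(-1/726) - 242764/233825 = 358/363 - 242764/233825 = -4413982/84878475 ≈ -0.052004)
(g - 1*413001)*(-1*(-243299) + 164414) = (-4413982/84878475 - 1*413001)*(-1*(-243299) + 164414) = (-4413982/84878475 - 413001)*(243299 + 164414) = -35054899467457/84878475*407713 = -14292338226575295841/84878475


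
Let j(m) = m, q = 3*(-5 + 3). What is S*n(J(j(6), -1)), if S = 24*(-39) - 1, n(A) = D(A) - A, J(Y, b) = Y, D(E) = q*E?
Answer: 39354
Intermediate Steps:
q = -6 (q = 3*(-2) = -6)
D(E) = -6*E
n(A) = -7*A (n(A) = -6*A - A = -7*A)
S = -937 (S = -936 - 1 = -937)
S*n(J(j(6), -1)) = -(-6559)*6 = -937*(-42) = 39354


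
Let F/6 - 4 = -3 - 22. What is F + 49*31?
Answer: 1393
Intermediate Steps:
F = -126 (F = 24 + 6*(-3 - 22) = 24 + 6*(-25) = 24 - 150 = -126)
F + 49*31 = -126 + 49*31 = -126 + 1519 = 1393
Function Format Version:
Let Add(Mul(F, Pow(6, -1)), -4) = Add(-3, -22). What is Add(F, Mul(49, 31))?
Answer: 1393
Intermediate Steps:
F = -126 (F = Add(24, Mul(6, Add(-3, -22))) = Add(24, Mul(6, -25)) = Add(24, -150) = -126)
Add(F, Mul(49, 31)) = Add(-126, Mul(49, 31)) = Add(-126, 1519) = 1393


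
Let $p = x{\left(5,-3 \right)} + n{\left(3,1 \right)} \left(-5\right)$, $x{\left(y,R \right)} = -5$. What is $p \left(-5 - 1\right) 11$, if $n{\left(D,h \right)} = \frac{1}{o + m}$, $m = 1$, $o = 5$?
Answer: $385$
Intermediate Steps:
$n{\left(D,h \right)} = \frac{1}{6}$ ($n{\left(D,h \right)} = \frac{1}{5 + 1} = \frac{1}{6}$)
$p = - \frac{35}{6}$ ($p = -5 + \frac{1}{6} \left(-5\right) = -5 - \frac{5}{6} = - \frac{35}{6} \approx -5.8333$)
$p \left(-5 - 1\right) 11 = - \frac{35 \left(-5 - 1\right) 11}{6} = - \frac{35 \left(\left(-6\right) 11\right)}{6} = \left(- \frac{35}{6}\right) \left(-66\right) = 385$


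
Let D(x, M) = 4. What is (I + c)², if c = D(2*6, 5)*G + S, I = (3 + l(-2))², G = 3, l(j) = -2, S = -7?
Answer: 36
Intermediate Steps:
I = 1 (I = (3 - 2)² = 1² = 1)
c = 5 (c = 4*3 - 7 = 12 - 7 = 5)
(I + c)² = (1 + 5)² = 6² = 36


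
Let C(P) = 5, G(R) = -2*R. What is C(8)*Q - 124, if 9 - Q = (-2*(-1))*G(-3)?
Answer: -139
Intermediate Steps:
Q = -3 (Q = 9 - (-2*(-1))*(-2*(-3)) = 9 - 2*6 = 9 - 1*12 = 9 - 12 = -3)
C(8)*Q - 124 = 5*(-3) - 124 = -15 - 124 = -139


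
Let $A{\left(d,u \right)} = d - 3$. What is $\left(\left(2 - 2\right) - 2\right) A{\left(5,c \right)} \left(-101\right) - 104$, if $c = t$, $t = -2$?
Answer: $300$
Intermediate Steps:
$c = -2$
$A{\left(d,u \right)} = -3 + d$ ($A{\left(d,u \right)} = d - 3 = -3 + d$)
$\left(\left(2 - 2\right) - 2\right) A{\left(5,c \right)} \left(-101\right) - 104 = \left(\left(2 - 2\right) - 2\right) \left(-3 + 5\right) \left(-101\right) - 104 = \left(0 - 2\right) 2 \left(-101\right) - 104 = \left(-2\right) 2 \left(-101\right) - 104 = \left(-4\right) \left(-101\right) - 104 = 404 - 104 = 300$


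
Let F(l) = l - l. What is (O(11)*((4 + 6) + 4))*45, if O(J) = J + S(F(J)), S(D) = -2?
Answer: 5670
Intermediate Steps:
F(l) = 0
O(J) = -2 + J (O(J) = J - 2 = -2 + J)
(O(11)*((4 + 6) + 4))*45 = ((-2 + 11)*((4 + 6) + 4))*45 = (9*(10 + 4))*45 = (9*14)*45 = 126*45 = 5670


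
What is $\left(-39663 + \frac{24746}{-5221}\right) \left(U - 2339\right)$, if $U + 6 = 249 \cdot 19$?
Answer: $- \frac{494153171834}{5221} \approx -9.4647 \cdot 10^{7}$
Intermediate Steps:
$U = 4725$ ($U = -6 + 249 \cdot 19 = -6 + 4731 = 4725$)
$\left(-39663 + \frac{24746}{-5221}\right) \left(U - 2339\right) = \left(-39663 + \frac{24746}{-5221}\right) \left(4725 - 2339\right) = \left(-39663 + 24746 \left(- \frac{1}{5221}\right)\right) 2386 = \left(-39663 - \frac{24746}{5221}\right) 2386 = \left(- \frac{207105269}{5221}\right) 2386 = - \frac{494153171834}{5221}$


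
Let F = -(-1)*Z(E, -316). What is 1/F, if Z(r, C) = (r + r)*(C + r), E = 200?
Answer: -1/46400 ≈ -2.1552e-5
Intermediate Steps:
Z(r, C) = 2*r*(C + r) (Z(r, C) = (2*r)*(C + r) = 2*r*(C + r))
F = -46400 (F = -(-1)*2*200*(-316 + 200) = -(-1)*2*200*(-116) = -(-1)*(-46400) = -1*46400 = -46400)
1/F = 1/(-46400) = -1/46400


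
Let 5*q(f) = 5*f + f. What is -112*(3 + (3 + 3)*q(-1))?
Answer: 2352/5 ≈ 470.40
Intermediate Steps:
q(f) = 6*f/5 (q(f) = (5*f + f)/5 = (6*f)/5 = 6*f/5)
-112*(3 + (3 + 3)*q(-1)) = -112*(3 + (3 + 3)*((6/5)*(-1))) = -112*(3 + 6*(-6/5)) = -112*(3 - 36/5) = -112*(-21/5) = 2352/5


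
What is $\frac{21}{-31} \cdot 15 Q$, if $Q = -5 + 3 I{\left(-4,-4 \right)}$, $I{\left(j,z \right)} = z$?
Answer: $\frac{5355}{31} \approx 172.74$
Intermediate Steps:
$Q = -17$ ($Q = -5 + 3 \left(-4\right) = -5 - 12 = -17$)
$\frac{21}{-31} \cdot 15 Q = \frac{21}{-31} \cdot 15 \left(-17\right) = 21 \left(- \frac{1}{31}\right) 15 \left(-17\right) = \left(- \frac{21}{31}\right) 15 \left(-17\right) = \left(- \frac{315}{31}\right) \left(-17\right) = \frac{5355}{31}$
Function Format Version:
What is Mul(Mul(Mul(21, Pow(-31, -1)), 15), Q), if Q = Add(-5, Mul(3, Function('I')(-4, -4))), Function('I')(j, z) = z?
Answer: Rational(5355, 31) ≈ 172.74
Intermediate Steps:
Q = -17 (Q = Add(-5, Mul(3, -4)) = Add(-5, -12) = -17)
Mul(Mul(Mul(21, Pow(-31, -1)), 15), Q) = Mul(Mul(Mul(21, Pow(-31, -1)), 15), -17) = Mul(Mul(Mul(21, Rational(-1, 31)), 15), -17) = Mul(Mul(Rational(-21, 31), 15), -17) = Mul(Rational(-315, 31), -17) = Rational(5355, 31)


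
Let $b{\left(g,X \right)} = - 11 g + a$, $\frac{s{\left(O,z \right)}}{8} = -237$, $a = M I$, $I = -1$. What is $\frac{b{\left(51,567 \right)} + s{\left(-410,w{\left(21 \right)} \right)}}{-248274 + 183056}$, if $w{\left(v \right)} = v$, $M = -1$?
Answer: $\frac{1228}{32609} \approx 0.037658$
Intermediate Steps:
$a = 1$ ($a = \left(-1\right) \left(-1\right) = 1$)
$s{\left(O,z \right)} = -1896$ ($s{\left(O,z \right)} = 8 \left(-237\right) = -1896$)
$b{\left(g,X \right)} = 1 - 11 g$ ($b{\left(g,X \right)} = - 11 g + 1 = 1 - 11 g$)
$\frac{b{\left(51,567 \right)} + s{\left(-410,w{\left(21 \right)} \right)}}{-248274 + 183056} = \frac{\left(1 - 561\right) - 1896}{-248274 + 183056} = \frac{\left(1 - 561\right) - 1896}{-65218} = \left(-560 - 1896\right) \left(- \frac{1}{65218}\right) = \left(-2456\right) \left(- \frac{1}{65218}\right) = \frac{1228}{32609}$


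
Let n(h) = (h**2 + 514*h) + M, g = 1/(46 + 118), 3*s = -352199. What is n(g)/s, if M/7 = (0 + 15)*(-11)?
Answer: 92941749/9472744304 ≈ 0.0098115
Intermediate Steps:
s = -352199/3 (s = (1/3)*(-352199) = -352199/3 ≈ -1.1740e+5)
g = 1/164 ≈ 0.0060976
M = -1155 (M = 7*((0 + 15)*(-11)) = 7*(15*(-11)) = 7*(-165) = -1155)
n(h) = -1155 + h**2 + 514*h (n(h) = (h**2 + 514*h) - 1155 = -1155 + h**2 + 514*h)
n(g)/s = (-1155 + (1/164)**2 + 514*(1/164))/(-352199/3) = (-1155 + 1/26896 + 257/82)*(-3/352199) = -30980583/26896*(-3/352199) = 92941749/9472744304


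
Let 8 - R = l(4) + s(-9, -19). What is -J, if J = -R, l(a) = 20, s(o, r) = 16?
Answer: -28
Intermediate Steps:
R = -28 (R = 8 - (20 + 16) = 8 - 1*36 = 8 - 36 = -28)
J = 28 (J = -1*(-28) = 28)
-J = -1*28 = -28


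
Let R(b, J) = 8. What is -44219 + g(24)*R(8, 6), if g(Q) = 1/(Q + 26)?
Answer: -1105471/25 ≈ -44219.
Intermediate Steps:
g(Q) = 1/(26 + Q)
-44219 + g(24)*R(8, 6) = -44219 + 8/(26 + 24) = -44219 + 8/50 = -44219 + (1/50)*8 = -44219 + 4/25 = -1105471/25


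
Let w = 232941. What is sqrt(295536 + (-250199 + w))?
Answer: sqrt(278278) ≈ 527.52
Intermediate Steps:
sqrt(295536 + (-250199 + w)) = sqrt(295536 + (-250199 + 232941)) = sqrt(295536 - 17258) = sqrt(278278)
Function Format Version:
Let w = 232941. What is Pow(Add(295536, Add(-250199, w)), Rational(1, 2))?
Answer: Pow(278278, Rational(1, 2)) ≈ 527.52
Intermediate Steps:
Pow(Add(295536, Add(-250199, w)), Rational(1, 2)) = Pow(Add(295536, Add(-250199, 232941)), Rational(1, 2)) = Pow(Add(295536, -17258), Rational(1, 2)) = Pow(278278, Rational(1, 2))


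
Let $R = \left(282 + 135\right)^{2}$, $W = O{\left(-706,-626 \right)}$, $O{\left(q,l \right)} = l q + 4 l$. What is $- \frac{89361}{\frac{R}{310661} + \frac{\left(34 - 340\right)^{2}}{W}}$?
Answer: $- \frac{2896395331791}{25048652} \approx -1.1563 \cdot 10^{5}$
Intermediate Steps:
$O{\left(q,l \right)} = 4 l + l q$
$W = 439452$ ($W = - 626 \left(4 - 706\right) = \left(-626\right) \left(-702\right) = 439452$)
$R = 173889$ ($R = 417^{2} = 173889$)
$- \frac{89361}{\frac{R}{310661} + \frac{\left(34 - 340\right)^{2}}{W}} = - \frac{89361}{\frac{173889}{310661} + \frac{\left(34 - 340\right)^{2}}{439452}} = - \frac{89361}{173889 \cdot \frac{1}{310661} + \left(-306\right)^{2} \cdot \frac{1}{439452}} = - \frac{89361}{\frac{173889}{310661} + 93636 \cdot \frac{1}{439452}} = - \frac{89361}{\frac{173889}{310661} + \frac{867}{4069}} = - \frac{89361}{\frac{75145956}{97236893}} = \left(-89361\right) \frac{97236893}{75145956} = - \frac{2896395331791}{25048652}$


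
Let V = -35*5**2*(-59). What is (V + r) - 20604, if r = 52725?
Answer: 83746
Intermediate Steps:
V = 51625 (V = -35*25*(-59) = -875*(-59) = 51625)
(V + r) - 20604 = (51625 + 52725) - 20604 = 104350 - 20604 = 83746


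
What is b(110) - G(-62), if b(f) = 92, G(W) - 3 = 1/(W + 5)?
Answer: 5074/57 ≈ 89.018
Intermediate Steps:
G(W) = 3 + 1/(5 + W) (G(W) = 3 + 1/(W + 5) = 3 + 1/(5 + W))
b(110) - G(-62) = 92 - (16 + 3*(-62))/(5 - 62) = 92 - (16 - 186)/(-57) = 92 - (-1)*(-170)/57 = 92 - 1*170/57 = 92 - 170/57 = 5074/57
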